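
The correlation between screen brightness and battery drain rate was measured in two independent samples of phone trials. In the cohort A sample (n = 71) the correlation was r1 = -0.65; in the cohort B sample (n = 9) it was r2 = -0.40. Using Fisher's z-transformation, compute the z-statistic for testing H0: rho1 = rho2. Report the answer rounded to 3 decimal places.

z1 = atanh(-0.65) = -0.775299,  z2 = atanh(-0.40) = -0.423649
SE = √(1/(n1−3) + 1/(n2−3)) = √(1/68 + 1/6) = √(0.0147059 + 0.1666667) = √0.1813726 = 0.425879
z = (z1 − z2)/SE = (-0.775299 − (-0.423649)) / 0.425879 = -0.351650 / 0.425879 = -0.826

-0.826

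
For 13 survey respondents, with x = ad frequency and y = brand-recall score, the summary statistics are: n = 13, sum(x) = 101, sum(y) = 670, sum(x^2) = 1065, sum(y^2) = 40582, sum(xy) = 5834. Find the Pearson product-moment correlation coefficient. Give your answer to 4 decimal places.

0.4827

Numerator: nΣxy − (Σx)(Σy) = 13·5834 − (101)(670) = 8172
Denominator: √[(nΣx²−(Σx)²)(nΣy²−(Σy)²)]
  nΣx²−(Σx)² = 13·1065 − 10201 = 3644;  nΣy²−(Σy)² = 13·40582 − 448900 = 78666
  √(3644·78666) = √286658904 = 16931.0042
r = 8172 / 16931.0042 = 0.4827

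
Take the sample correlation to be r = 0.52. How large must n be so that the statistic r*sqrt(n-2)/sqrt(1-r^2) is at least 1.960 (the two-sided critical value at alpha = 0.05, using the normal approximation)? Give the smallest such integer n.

r√(n−2)/√(1−r²) ≥ 1.960  ⇔  n−2 ≥ (1.960)²·(1−r²)/r²
(1−r²)/r² = (1−0.2704)/0.2704 = 2.6982
n ≥ 2 + 3.8416·2.6982 = 2 + 10.3654 = 12.3654
⌈12.3654⌉ = 13

13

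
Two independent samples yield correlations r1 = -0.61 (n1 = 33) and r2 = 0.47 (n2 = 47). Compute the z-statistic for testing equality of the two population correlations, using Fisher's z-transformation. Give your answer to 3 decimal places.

Fisher z-transforms: z1 = atanh(-0.61) = -0.708921, z2 = atanh(0.47) = 0.510070; difference d = -1.218991
Var(d) = 1/30 + 1/44 = 0.0333333 + 0.0227273 = 0.0560606
z = d/√Var(d) = -1.218991 / √0.0560606 = -1.218991 / 0.236771 = -5.148

-5.148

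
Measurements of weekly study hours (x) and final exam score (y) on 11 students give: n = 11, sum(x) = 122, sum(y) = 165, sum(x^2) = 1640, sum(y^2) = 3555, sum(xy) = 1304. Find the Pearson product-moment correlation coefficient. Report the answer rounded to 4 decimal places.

-0.9449

S_xy = nΣxy − ΣxΣy = 11·1304 − 122·165 = 14344 − 20130 = -5786
S_xx = nΣx² − (Σx)² = 11·1640 − 122² = 18040 − 14884 = 3156
S_yy = nΣy² − (Σy)² = 11·3555 − 165² = 39105 − 27225 = 11880
r = S_xy / √(S_xx·S_yy) = -5786 / √(3156·11880) = -5786 / √37493280 = -5786 / 6123.1756 = -0.9449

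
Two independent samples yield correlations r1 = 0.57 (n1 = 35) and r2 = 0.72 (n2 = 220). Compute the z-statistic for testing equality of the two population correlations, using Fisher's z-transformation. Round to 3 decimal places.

z1 = atanh(0.57) = 0.647523,  z2 = atanh(0.72) = 0.907645
SE = √(1/(n1−3) + 1/(n2−3)) = √(1/32 + 1/217) = √(0.0312500 + 0.0046083) = √0.0358583 = 0.189363
z = (z1 − z2)/SE = (0.647523 − 0.907645) / 0.189363 = -0.260122 / 0.189363 = -1.374

-1.374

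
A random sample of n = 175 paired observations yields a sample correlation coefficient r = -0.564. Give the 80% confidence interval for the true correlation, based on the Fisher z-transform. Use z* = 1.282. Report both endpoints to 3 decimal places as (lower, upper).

(-0.627, -0.494)

z_r = atanh(-0.564) = -0.638680;  SE = 1/√(n−3) = 1/√172 = 0.076249
z-limits: -0.638680 ± 1.282·0.076249 = -0.638680 ± 0.097751 = [-0.736431, -0.540929]
ρ-limits: (tanh -0.736431, tanh -0.540929) = (-0.627, -0.494)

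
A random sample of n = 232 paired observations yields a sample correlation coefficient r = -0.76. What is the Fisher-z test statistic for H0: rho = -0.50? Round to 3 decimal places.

-6.763

z_r = atanh(-0.76) = -0.996215,  z_0 = atanh(-0.50) = -0.549306
SE = 1/√(n−3) = 1/√229 = 0.066082
z = (z_r − z_0)/SE = (-0.996215 − (-0.549306)) / 0.066082 = -0.446909 / 0.066082 = -6.763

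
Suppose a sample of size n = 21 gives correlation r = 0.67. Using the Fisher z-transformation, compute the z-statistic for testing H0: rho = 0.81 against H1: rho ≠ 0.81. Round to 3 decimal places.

Fisher z: atanh(0.67) = 0.810743, atanh(0.81) = 1.127029
z = (z_r − z_0)·√(n−3) = (0.810743 − 1.127029)·√18 = -0.316286 · 4.242641 = -1.342

-1.342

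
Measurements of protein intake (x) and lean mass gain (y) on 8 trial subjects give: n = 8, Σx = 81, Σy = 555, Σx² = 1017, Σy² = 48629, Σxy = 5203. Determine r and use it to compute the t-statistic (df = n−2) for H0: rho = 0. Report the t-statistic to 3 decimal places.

S_xy = nΣxy − ΣxΣy = 8·5203 − 81·555 = 41624 − 44955 = -3331
S_xx = nΣx² − (Σx)² = 8·1017 − 81² = 8136 − 6561 = 1575
S_yy = nΣy² − (Σy)² = 8·48629 − 555² = 389032 − 308025 = 81007
r = S_xy / √(S_xx·S_yy) = -3331 / √(1575·81007) = -3331 / √127586025 = -3331 / 11295.3984 = -0.2949
t = r·√(n−2)/√(1−r²) = -0.2949·√6 / √(1−0.086966) = -0.722355 / 0.955528 = -0.756

-0.756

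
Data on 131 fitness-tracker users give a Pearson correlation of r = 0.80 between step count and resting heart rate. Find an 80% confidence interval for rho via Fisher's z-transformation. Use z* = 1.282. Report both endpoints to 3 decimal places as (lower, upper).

z_r = atanh(0.80) = 1.098612;  SE = 1/√(n−3) = 1/√128 = 0.088388
z-limits: 1.098612 ± 1.282·0.088388 = 1.098612 ± 0.113313 = [0.985299, 1.211925]
ρ-limits: (tanh 0.985299, tanh 1.211925) = (0.755, 0.837)

(0.755, 0.837)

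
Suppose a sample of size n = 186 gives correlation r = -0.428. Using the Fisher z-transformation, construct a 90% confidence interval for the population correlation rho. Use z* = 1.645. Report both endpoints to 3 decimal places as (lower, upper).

(-0.522, -0.324)

Fisher z: z_r = atanh(r) = ½·ln((1+(-0.428))/(1−(-0.428))) = -0.457446
SE(z) = 1/√(n−3) = 1/√183 = 0.073922
90% ⇒ z* = 1.645; margin = 1.645·0.073922 = 0.121602
CI on z-scale: (-0.579048, -0.335844)
Back-transform: tanh(-0.579048) = -0.521973, tanh(-0.335844) = -0.323762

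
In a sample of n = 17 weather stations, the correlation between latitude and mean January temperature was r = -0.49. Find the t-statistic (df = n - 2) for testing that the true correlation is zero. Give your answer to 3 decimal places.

1 − r² = 1 − 0.2401 = 0.7599;  √(1−r²) = 0.871722
√(n−2) = √15 = 3.872983
t = r·√(n−2)/√(1−r²) = -0.49 · 3.872983 / 0.871722 = -2.177

-2.177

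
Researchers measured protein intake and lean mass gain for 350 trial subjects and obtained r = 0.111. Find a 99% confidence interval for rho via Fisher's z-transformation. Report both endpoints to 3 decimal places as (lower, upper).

Fisher z: z_r = atanh(r) = ½·ln((1+0.111)/(1−0.111)) = 0.111459
SE(z) = 1/√(n−3) = 1/√347 = 0.053683
99% ⇒ z* = 2.576; margin = 2.576·0.053683 = 0.138287
CI on z-scale: (-0.026828, 0.249746)
Back-transform: tanh(-0.026828) = -0.026822, tanh(0.249746) = 0.244680

(-0.027, 0.245)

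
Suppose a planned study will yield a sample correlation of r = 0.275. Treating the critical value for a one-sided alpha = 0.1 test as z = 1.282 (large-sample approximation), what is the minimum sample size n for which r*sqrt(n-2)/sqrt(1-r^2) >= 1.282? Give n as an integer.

Need r·√(n−2)/√(1−r²) ≥ 1.282
√(n−2) ≥ 1.282·√(1−0.075625) / 0.275 = 1.282·0.961444 / 0.275 = 4.4821
n−2 ≥ 20.0892  ⇒  n ≥ 22.0892
Smallest integer n = 23

23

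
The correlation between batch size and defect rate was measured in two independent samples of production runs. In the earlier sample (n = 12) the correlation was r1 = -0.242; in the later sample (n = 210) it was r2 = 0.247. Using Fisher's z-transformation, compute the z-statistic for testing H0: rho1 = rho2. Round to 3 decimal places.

-1.466

Fisher z-transforms: z1 = atanh(-0.242) = -0.246897, z2 = atanh(0.247) = 0.252215; difference d = -0.499112
Var(d) = 1/9 + 1/207 = 0.1111111 + 0.0048309 = 0.1159420
z = d/√Var(d) = -0.499112 / √0.1159420 = -0.499112 / 0.340503 = -1.466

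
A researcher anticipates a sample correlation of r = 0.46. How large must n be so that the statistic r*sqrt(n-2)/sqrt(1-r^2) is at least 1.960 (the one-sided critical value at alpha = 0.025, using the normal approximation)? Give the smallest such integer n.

17

r√(n−2)/√(1−r²) ≥ 1.960  ⇔  n−2 ≥ (1.960)²·(1−r²)/r²
(1−r²)/r² = (1−0.2116)/0.2116 = 3.7259
n ≥ 2 + 3.8416·3.7259 = 2 + 14.3134 = 16.3134
⌈16.3134⌉ = 17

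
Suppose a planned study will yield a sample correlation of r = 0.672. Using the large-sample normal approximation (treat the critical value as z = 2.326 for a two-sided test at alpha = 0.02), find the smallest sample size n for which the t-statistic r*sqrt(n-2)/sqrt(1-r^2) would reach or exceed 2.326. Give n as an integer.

9

Need r·√(n−2)/√(1−r²) ≥ 2.326
√(n−2) ≥ 2.326·√(1−0.451584) / 0.672 = 2.326·0.740551 / 0.672 = 2.5633
n−2 ≥ 6.5705  ⇒  n ≥ 8.5705
Smallest integer n = 9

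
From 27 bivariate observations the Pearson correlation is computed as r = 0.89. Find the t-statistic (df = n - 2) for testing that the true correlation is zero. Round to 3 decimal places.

1 − r² = 1 − 0.7921 = 0.2079;  √(1−r²) = 0.455961
√(n−2) = √25 = 5.000000
t = r·√(n−2)/√(1−r²) = 0.89 · 5.000000 / 0.455961 = 9.760

9.760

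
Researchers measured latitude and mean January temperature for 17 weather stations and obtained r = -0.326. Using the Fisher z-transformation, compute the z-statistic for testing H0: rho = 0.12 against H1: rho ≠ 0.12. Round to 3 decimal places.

-1.717

z_r = atanh(-0.326) = -0.338346,  z_0 = atanh(0.12) = 0.120581
SE = 1/√(n−3) = 1/√14 = 0.267261
z = (z_r − z_0)/SE = (-0.338346 − 0.120581) / 0.267261 = -0.458927 / 0.267261 = -1.717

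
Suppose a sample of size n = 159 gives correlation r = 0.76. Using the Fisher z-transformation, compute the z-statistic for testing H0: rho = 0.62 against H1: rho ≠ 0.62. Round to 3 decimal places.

z_r = atanh(0.76) = 0.996215,  z_0 = atanh(0.62) = 0.725005
SE = 1/√(n−3) = 1/√156 = 0.080064
z = (z_r − z_0)/SE = (0.996215 − 0.725005) / 0.080064 = 0.271210 / 0.080064 = 3.387

3.387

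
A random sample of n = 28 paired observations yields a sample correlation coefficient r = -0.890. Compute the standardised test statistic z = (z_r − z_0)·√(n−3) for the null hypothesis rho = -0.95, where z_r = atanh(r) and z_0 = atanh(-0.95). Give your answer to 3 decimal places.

Fisher z: atanh(-0.890) = -1.421926, atanh(-0.95) = -1.831781
z = (z_r − z_0)·√(n−3) = (-1.421926 − (-1.831781))·√25 = 0.409855 · 5.000000 = 2.049

2.049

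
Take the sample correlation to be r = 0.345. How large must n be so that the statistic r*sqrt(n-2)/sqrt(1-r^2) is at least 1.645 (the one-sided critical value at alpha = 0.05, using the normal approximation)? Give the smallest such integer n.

23

r√(n−2)/√(1−r²) ≥ 1.645  ⇔  n−2 ≥ (1.645)²·(1−r²)/r²
(1−r²)/r² = (1−0.119025)/0.119025 = 7.4016
n ≥ 2 + 2.706025·7.4016 = 2 + 20.0289 = 22.0289
⌈22.0289⌉ = 23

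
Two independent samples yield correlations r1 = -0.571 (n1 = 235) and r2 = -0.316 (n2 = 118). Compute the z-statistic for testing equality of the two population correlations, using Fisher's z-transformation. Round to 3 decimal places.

-2.822

Fisher z-transforms: z1 = atanh(-0.571) = -0.649005, z2 = atanh(-0.316) = -0.327197; difference d = -0.321808
Var(d) = 1/232 + 1/115 = 0.0043103 + 0.0086957 = 0.0130060
z = d/√Var(d) = -0.321808 / √0.0130060 = -0.321808 / 0.114044 = -2.822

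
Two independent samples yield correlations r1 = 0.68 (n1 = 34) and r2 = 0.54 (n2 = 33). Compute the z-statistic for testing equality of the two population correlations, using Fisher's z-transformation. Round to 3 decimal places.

0.878

z1 = atanh(0.68) = 0.829114,  z2 = atanh(0.54) = 0.604156
SE = √(1/(n1−3) + 1/(n2−3)) = √(1/31 + 1/30) = √(0.0322581 + 0.0333333) = √0.0655914 = 0.256108
z = (z1 − z2)/SE = (0.829114 − 0.604156) / 0.256108 = 0.224958 / 0.256108 = 0.878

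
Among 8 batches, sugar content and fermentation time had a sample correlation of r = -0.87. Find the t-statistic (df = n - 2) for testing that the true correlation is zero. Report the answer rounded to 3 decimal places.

-4.322

1 − r² = 1 − 0.7569 = 0.2431;  √(1−r²) = 0.493052
√(n−2) = √6 = 2.449490
t = r·√(n−2)/√(1−r²) = -0.87 · 2.449490 / 0.493052 = -4.322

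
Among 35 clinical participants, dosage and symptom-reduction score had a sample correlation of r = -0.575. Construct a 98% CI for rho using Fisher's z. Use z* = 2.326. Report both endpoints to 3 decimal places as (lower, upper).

(-0.788, -0.239)

z_r = atanh(-0.575) = -0.654961;  SE = 1/√(n−3) = 1/√32 = 0.176777
z-limits: -0.654961 ± 2.326·0.176777 = -0.654961 ± 0.411183 = [-1.066144, -0.243778]
ρ-limits: (tanh -1.066144, tanh -0.243778) = (-0.788, -0.239)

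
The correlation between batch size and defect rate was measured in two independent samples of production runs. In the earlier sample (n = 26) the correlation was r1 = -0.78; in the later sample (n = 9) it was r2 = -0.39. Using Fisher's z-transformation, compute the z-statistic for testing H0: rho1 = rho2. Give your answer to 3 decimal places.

-1.382

z1 = atanh(-0.78) = -1.045371,  z2 = atanh(-0.39) = -0.411800
SE = √(1/(n1−3) + 1/(n2−3)) = √(1/23 + 1/6) = √(0.0434783 + 0.1666667) = √0.2101450 = 0.458416
z = (z1 − z2)/SE = (-1.045371 − (-0.411800)) / 0.458416 = -0.633571 / 0.458416 = -1.382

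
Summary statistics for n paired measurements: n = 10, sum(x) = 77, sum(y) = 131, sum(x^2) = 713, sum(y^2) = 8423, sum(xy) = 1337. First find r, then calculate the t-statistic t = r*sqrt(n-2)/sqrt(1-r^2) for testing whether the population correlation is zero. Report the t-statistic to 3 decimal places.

Numerator: nΣxy − (Σx)(Σy) = 10·1337 − (77)(131) = 3283
Denominator: √[(nΣx²−(Σx)²)(nΣy²−(Σy)²)]
  nΣx²−(Σx)² = 10·713 − 5929 = 1201;  nΣy²−(Σy)² = 10·8423 − 17161 = 67069
  √(1201·67069) = √80549869 = 8974.9579
r = 3283 / 8974.9579 = 0.3658
t = r·√(n−2)/√(1−r²) = 0.3658·√8 / √(1−0.133810) = 1.034639 / 0.930693 = 1.112

1.112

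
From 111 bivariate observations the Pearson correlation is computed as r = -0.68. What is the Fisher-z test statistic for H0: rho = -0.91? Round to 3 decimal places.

z_r = atanh(-0.68) = -0.829114,  z_0 = atanh(-0.91) = -1.527524
SE = 1/√(n−3) = 1/√108 = 0.096225
z = (z_r − z_0)/SE = (-0.829114 − (-1.527524)) / 0.096225 = 0.698410 / 0.096225 = 7.258

7.258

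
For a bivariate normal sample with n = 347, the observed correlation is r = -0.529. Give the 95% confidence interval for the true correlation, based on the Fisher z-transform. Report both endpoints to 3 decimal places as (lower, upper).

z_r = atanh(-0.529) = -0.588756;  SE = 1/√(n−3) = 1/√344 = 0.053916
z-limits: -0.588756 ± 1.960·0.053916 = -0.588756 ± 0.105675 = [-0.694431, -0.483081]
ρ-limits: (tanh -0.694431, tanh -0.483081) = (-0.601, -0.449)

(-0.601, -0.449)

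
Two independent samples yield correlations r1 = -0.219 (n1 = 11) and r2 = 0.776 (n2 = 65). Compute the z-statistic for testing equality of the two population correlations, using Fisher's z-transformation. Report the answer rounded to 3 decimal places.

-3.348

Fisher z-transforms: z1 = atanh(-0.219) = -0.222605, z2 = atanh(0.776) = 1.035236; difference d = -1.257841
Var(d) = 1/8 + 1/62 = 0.1250000 + 0.0161290 = 0.1411290
z = d/√Var(d) = -1.257841 / √0.1411290 = -1.257841 / 0.375671 = -3.348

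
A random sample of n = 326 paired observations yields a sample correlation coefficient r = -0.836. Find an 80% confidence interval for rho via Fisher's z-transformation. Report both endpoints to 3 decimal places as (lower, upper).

Fisher z: z_r = atanh(r) = ½·ln((1+(-0.836))/(1−(-0.836))) = -1.207739
SE(z) = 1/√(n−3) = 1/√323 = 0.055641
80% ⇒ z* = 1.282; margin = 1.282·0.055641 = 0.071332
CI on z-scale: (-1.279071, -1.136407)
Back-transform: tanh(-1.279071) = -0.856237, tanh(-1.136407) = -0.813201

(-0.856, -0.813)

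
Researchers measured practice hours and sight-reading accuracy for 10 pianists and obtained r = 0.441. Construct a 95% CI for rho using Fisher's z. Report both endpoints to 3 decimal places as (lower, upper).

Fisher z: z_r = atanh(r) = ½·ln((1+0.441)/(1−0.441)) = 0.473472
SE(z) = 1/√(n−3) = 1/√7 = 0.377964
95% ⇒ z* = 1.960; margin = 1.960·0.377964 = 0.740809
CI on z-scale: (-0.267337, 1.214281)
Back-transform: tanh(-0.267337) = -0.261145, tanh(1.214281) = 0.837959

(-0.261, 0.838)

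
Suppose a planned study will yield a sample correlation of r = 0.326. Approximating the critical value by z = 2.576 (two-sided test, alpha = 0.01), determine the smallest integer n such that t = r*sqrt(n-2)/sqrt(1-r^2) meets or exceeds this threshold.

58

Need r·√(n−2)/√(1−r²) ≥ 2.576
√(n−2) ≥ 2.576·√(1−0.106276) / 0.326 = 2.576·0.945370 / 0.326 = 7.4702
n−2 ≥ 55.8039  ⇒  n ≥ 57.8039
Smallest integer n = 58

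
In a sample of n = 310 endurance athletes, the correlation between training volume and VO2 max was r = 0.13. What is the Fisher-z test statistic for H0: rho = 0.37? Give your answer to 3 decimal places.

-4.515

z_r = atanh(0.13) = 0.130740,  z_0 = atanh(0.37) = 0.388423
SE = 1/√(n−3) = 1/√307 = 0.057073
z = (z_r − z_0)/SE = (0.130740 − 0.388423) / 0.057073 = -0.257683 / 0.057073 = -4.515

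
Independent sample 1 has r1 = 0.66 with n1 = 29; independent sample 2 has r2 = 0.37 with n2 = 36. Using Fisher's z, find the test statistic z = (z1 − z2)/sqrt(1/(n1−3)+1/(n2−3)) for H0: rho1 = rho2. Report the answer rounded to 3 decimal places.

1.542

Fisher z-transforms: z1 = atanh(0.66) = 0.792814, z2 = atanh(0.37) = 0.388423; difference d = 0.404391
Var(d) = 1/26 + 1/33 = 0.0384615 + 0.0303030 = 0.0687645
z = d/√Var(d) = 0.404391 / √0.0687645 = 0.404391 / 0.262230 = 1.542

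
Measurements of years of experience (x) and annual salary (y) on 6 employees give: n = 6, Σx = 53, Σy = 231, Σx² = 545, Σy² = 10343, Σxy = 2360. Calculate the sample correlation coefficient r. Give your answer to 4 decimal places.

0.9574

S_xy = nΣxy − ΣxΣy = 6·2360 − 53·231 = 14160 − 12243 = 1917
S_xx = nΣx² − (Σx)² = 6·545 − 53² = 3270 − 2809 = 461
S_yy = nΣy² − (Σy)² = 6·10343 − 231² = 62058 − 53361 = 8697
r = S_xy / √(S_xx·S_yy) = 1917 / √(461·8697) = 1917 / √4009317 = 1917 / 2002.3279 = 0.9574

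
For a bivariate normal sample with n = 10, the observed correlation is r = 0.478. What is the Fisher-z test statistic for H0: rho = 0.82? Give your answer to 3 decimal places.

Fisher z: atanh(0.478) = 0.520389, atanh(0.82) = 1.156817
z = (z_r − z_0)·√(n−3) = (0.520389 − 1.156817)·√7 = -0.636428 · 2.645751 = -1.684

-1.684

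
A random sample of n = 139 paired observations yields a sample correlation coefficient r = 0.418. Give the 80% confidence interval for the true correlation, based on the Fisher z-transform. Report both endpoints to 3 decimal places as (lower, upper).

(0.323, 0.504)

Fisher z: z_r = atanh(r) = ½·ln((1+0.418)/(1−0.418)) = 0.445266
SE(z) = 1/√(n−3) = 1/√136 = 0.085749
80% ⇒ z* = 1.282; margin = 1.282·0.085749 = 0.109930
CI on z-scale: (0.335336, 0.555196)
Back-transform: tanh(0.335336) = 0.323307, tanh(0.555196) = 0.504404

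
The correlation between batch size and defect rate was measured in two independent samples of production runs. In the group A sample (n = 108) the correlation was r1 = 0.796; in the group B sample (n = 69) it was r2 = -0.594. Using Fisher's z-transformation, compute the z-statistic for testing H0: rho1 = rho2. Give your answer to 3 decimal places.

11.277

Fisher z-transforms: z1 = atanh(0.796) = 1.087599, z2 = atanh(-0.594) = -0.683824; difference d = 1.771423
Var(d) = 1/105 + 1/66 = 0.0095238 + 0.0151515 = 0.0246753
z = d/√Var(d) = 1.771423 / √0.0246753 = 1.771423 / 0.157084 = 11.277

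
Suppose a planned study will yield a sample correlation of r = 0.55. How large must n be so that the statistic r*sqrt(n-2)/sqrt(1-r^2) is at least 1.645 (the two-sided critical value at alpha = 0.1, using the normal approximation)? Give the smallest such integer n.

9

Need r·√(n−2)/√(1−r²) ≥ 1.645
√(n−2) ≥ 1.645·√(1−0.3025) / 0.55 = 1.645·0.835165 / 0.55 = 2.4979
n−2 ≥ 6.2395  ⇒  n ≥ 8.2395
Smallest integer n = 9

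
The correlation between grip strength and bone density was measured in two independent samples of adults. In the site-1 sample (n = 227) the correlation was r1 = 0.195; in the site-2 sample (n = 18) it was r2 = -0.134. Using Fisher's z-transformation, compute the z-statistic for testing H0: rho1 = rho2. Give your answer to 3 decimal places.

1.246

Fisher z-transforms: z1 = atanh(0.195) = 0.197530, z2 = atanh(-0.134) = -0.134811; difference d = 0.332341
Var(d) = 1/224 + 1/15 = 0.0044643 + 0.0666667 = 0.0711310
z = d/√Var(d) = 0.332341 / √0.0711310 = 0.332341 / 0.266704 = 1.246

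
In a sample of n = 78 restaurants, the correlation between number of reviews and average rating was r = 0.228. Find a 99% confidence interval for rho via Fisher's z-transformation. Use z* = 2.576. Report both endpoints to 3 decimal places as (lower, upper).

(-0.065, 0.485)

z_r = atanh(0.228) = 0.232079;  SE = 1/√(n−3) = 1/√75 = 0.115470
z-limits: 0.232079 ± 2.576·0.115470 = 0.232079 ± 0.297451 = [-0.065372, 0.529530]
ρ-limits: (tanh -0.065372, tanh 0.529530) = (-0.065, 0.485)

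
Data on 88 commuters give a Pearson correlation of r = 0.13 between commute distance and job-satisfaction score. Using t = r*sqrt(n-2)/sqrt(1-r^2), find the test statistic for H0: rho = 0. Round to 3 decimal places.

t = r·√(n−2) / √(1−r²) with r = 0.13, n = 88
  = 0.13·√86 / √(1 − 0.0169)
  = 0.13·9.273618 / 0.991514
  = 1.205570 / 0.991514 = 1.216

1.216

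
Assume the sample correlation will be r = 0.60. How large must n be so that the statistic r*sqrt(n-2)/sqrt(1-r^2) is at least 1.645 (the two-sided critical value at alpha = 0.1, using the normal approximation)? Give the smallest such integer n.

7

Need r·√(n−2)/√(1−r²) ≥ 1.645
√(n−2) ≥ 1.645·√(1−0.3600) / 0.60 = 1.645·0.800000 / 0.60 = 2.1933
n−2 ≥ 4.8106  ⇒  n ≥ 6.8106
Smallest integer n = 7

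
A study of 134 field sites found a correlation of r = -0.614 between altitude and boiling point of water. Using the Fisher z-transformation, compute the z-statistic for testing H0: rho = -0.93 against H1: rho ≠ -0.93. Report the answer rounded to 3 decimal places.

z_r = atanh(-0.614) = -0.715317,  z_0 = atanh(-0.93) = -1.658390
SE = 1/√(n−3) = 1/√131 = 0.087370
z = (z_r − z_0)/SE = (-0.715317 − (-1.658390)) / 0.087370 = 0.943073 / 0.087370 = 10.794

10.794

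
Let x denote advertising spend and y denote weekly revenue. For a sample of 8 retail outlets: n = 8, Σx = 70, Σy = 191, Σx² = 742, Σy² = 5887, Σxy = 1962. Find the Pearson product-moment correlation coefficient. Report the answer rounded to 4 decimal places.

S_xy = nΣxy − ΣxΣy = 8·1962 − 70·191 = 15696 − 13370 = 2326
S_xx = nΣx² − (Σx)² = 8·742 − 70² = 5936 − 4900 = 1036
S_yy = nΣy² − (Σy)² = 8·5887 − 191² = 47096 − 36481 = 10615
r = S_xy / √(S_xx·S_yy) = 2326 / √(1036·10615) = 2326 / √10997140 = 2326 / 3316.1936 = 0.7014

0.7014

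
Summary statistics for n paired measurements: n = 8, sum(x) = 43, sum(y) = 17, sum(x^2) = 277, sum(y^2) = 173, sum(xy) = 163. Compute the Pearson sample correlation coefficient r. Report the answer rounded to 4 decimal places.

0.9039

S_xy = nΣxy − ΣxΣy = 8·163 − 43·17 = 1304 − 731 = 573
S_xx = nΣx² − (Σx)² = 8·277 − 43² = 2216 − 1849 = 367
S_yy = nΣy² − (Σy)² = 8·173 − 17² = 1384 − 289 = 1095
r = S_xy / √(S_xx·S_yy) = 573 / √(367·1095) = 573 / √401865 = 573 / 633.9282 = 0.9039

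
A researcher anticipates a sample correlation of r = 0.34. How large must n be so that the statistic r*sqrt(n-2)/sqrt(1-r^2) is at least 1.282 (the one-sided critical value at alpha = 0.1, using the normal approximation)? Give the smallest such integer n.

15

r√(n−2)/√(1−r²) ≥ 1.282  ⇔  n−2 ≥ (1.282)²·(1−r²)/r²
(1−r²)/r² = (1−0.1156)/0.1156 = 7.6505
n ≥ 2 + 1.643524·7.6505 = 2 + 12.5738 = 14.5738
⌈14.5738⌉ = 15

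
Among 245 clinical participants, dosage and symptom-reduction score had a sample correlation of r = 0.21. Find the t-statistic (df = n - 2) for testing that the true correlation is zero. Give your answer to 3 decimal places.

3.348

1 − r² = 1 − 0.0441 = 0.9559;  √(1−r²) = 0.977701
√(n−2) = √243 = 15.588457
t = r·√(n−2)/√(1−r²) = 0.21 · 15.588457 / 0.977701 = 3.348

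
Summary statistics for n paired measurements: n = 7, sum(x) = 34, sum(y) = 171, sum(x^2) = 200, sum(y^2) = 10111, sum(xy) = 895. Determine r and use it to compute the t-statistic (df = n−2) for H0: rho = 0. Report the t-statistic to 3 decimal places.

0.320

Numerator: nΣxy − (Σx)(Σy) = 7·895 − (34)(171) = 451
Denominator: √[(nΣx²−(Σx)²)(nΣy²−(Σy)²)]
  nΣx²−(Σx)² = 7·200 − 1156 = 244;  nΣy²−(Σy)² = 7·10111 − 29241 = 41536
  √(244·41536) = √10134784 = 3183.5176
r = 451 / 3183.5176 = 0.1417
t = r·√(n−2)/√(1−r²) = 0.1417·√5 / √(1−0.020079) = 0.316851 / 0.989910 = 0.320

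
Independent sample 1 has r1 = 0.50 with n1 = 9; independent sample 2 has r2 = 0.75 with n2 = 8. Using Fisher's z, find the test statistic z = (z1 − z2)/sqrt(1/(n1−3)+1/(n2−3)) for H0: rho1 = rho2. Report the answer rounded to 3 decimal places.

-0.700

z1 = atanh(0.50) = 0.549306,  z2 = atanh(0.75) = 0.972955
SE = √(1/(n1−3) + 1/(n2−3)) = √(1/6 + 1/5) = √(0.1666667 + 0.2000000) = √0.3666667 = 0.605530
z = (z1 − z2)/SE = (0.549306 − 0.972955) / 0.605530 = -0.423649 / 0.605530 = -0.700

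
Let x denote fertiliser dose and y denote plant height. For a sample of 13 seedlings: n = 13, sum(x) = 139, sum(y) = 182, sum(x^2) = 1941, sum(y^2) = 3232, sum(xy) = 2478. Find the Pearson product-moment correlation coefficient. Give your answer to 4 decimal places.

0.9539

Numerator: nΣxy − (Σx)(Σy) = 13·2478 − (139)(182) = 6916
Denominator: √[(nΣx²−(Σx)²)(nΣy²−(Σy)²)]
  nΣx²−(Σx)² = 13·1941 − 19321 = 5912;  nΣy²−(Σy)² = 13·3232 − 33124 = 8892
  √(5912·8892) = √52569504 = 7250.4830
r = 6916 / 7250.4830 = 0.9539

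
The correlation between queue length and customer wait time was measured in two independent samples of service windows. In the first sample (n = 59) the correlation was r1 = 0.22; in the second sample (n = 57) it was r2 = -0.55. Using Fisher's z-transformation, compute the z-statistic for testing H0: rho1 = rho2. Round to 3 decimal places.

Fisher z-transforms: z1 = atanh(0.22) = 0.223656, z2 = atanh(-0.55) = -0.618381; difference d = 0.842037
Var(d) = 1/56 + 1/54 = 0.0178571 + 0.0185185 = 0.0363756
z = d/√Var(d) = 0.842037 / √0.0363756 = 0.842037 / 0.190724 = 4.415

4.415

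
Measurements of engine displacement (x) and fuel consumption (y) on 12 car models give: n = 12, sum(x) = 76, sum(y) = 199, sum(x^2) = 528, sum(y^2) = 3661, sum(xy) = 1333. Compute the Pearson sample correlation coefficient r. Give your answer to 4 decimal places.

S_xy = nΣxy − ΣxΣy = 12·1333 − 76·199 = 15996 − 15124 = 872
S_xx = nΣx² − (Σx)² = 12·528 − 76² = 6336 − 5776 = 560
S_yy = nΣy² − (Σy)² = 12·3661 − 199² = 43932 − 39601 = 4331
r = S_xy / √(S_xx·S_yy) = 872 / √(560·4331) = 872 / √2425360 = 872 / 1557.3567 = 0.5599

0.5599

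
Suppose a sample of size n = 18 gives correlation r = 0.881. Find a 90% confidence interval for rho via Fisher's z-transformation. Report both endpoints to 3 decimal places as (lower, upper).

(0.742, 0.947)

Fisher z: z_r = atanh(r) = ½·ln((1+0.881)/(1−0.881)) = 1.380218
SE(z) = 1/√(n−3) = 1/√15 = 0.258199
90% ⇒ z* = 1.645; margin = 1.645·0.258199 = 0.424737
CI on z-scale: (0.955481, 1.804955)
Back-transform: tanh(0.955481) = 0.742254, tanh(1.804955) = 0.947317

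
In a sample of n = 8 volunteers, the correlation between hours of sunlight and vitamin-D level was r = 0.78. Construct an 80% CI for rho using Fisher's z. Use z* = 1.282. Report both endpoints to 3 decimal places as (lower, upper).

(0.440, 0.924)

Fisher z: z_r = atanh(r) = ½·ln((1+0.78)/(1−0.78)) = 1.045371
SE(z) = 1/√(n−3) = 1/√5 = 0.447214
80% ⇒ z* = 1.282; margin = 1.282·0.447214 = 0.573328
CI on z-scale: (0.472043, 1.618699)
Back-transform: tanh(0.472043) = 0.439849, tanh(1.618699) = 0.924435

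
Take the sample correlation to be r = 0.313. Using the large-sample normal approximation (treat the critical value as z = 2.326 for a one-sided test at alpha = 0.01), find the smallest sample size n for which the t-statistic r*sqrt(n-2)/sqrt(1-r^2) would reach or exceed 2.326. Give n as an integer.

52

Need r·√(n−2)/√(1−r²) ≥ 2.326
√(n−2) ≥ 2.326·√(1−0.097969) / 0.313 = 2.326·0.949753 / 0.313 = 7.0579
n−2 ≥ 49.8140  ⇒  n ≥ 51.8140
Smallest integer n = 52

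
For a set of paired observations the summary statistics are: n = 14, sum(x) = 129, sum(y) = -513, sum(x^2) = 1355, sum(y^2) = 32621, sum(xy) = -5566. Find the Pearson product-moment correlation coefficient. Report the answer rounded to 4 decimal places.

-0.5533

Numerator: nΣxy − (Σx)(Σy) = 14·(-5566) − (129)(-513) = -11747
Denominator: √[(nΣx²−(Σx)²)(nΣy²−(Σy)²)]
  nΣx²−(Σx)² = 14·1355 − 16641 = 2329;  nΣy²−(Σy)² = 14·32621 − 263169 = 193525
  √(2329·193525) = √450719725 = 21230.1607
r = -11747 / 21230.1607 = -0.5533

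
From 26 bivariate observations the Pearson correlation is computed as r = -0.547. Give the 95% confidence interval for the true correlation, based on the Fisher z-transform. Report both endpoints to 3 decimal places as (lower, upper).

(-0.771, -0.203)

Fisher z: z_r = atanh(r) = ½·ln((1+(-0.547))/(1−(-0.547))) = -0.614090
SE(z) = 1/√(n−3) = 1/√23 = 0.208514
95% ⇒ z* = 1.960; margin = 1.960·0.208514 = 0.408687
CI on z-scale: (-1.022777, -0.205403)
Back-transform: tanh(-1.022777) = -0.770995, tanh(-0.205403) = -0.202562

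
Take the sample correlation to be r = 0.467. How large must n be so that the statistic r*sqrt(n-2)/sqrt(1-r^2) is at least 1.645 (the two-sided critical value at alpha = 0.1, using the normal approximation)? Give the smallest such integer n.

Need r·√(n−2)/√(1−r²) ≥ 1.645
√(n−2) ≥ 1.645·√(1−0.218089) / 0.467 = 1.645·0.884257 / 0.467 = 3.1148
n−2 ≥ 9.7020  ⇒  n ≥ 11.7020
Smallest integer n = 12

12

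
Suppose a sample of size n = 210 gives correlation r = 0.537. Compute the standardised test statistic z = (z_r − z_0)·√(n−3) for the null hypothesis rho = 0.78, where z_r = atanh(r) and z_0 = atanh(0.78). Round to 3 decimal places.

Fisher z: atanh(0.537) = 0.599930, atanh(0.78) = 1.045371
z = (z_r − z_0)·√(n−3) = (0.599930 − 1.045371)·√207 = -0.445441 · 14.387495 = -6.409

-6.409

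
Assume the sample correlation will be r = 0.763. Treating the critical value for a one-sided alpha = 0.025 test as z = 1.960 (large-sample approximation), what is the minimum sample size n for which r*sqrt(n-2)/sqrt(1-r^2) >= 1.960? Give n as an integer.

5

Need r·√(n−2)/√(1−r²) ≥ 1.960
√(n−2) ≥ 1.960·√(1−0.582169) / 0.763 = 1.960·0.646398 / 0.763 = 1.6605
n−2 ≥ 2.7573  ⇒  n ≥ 4.7573
Smallest integer n = 5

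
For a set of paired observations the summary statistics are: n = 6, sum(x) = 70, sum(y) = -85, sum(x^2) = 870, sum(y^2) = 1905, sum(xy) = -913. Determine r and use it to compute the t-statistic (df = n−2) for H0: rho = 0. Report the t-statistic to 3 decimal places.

S_xy = nΣxy − ΣxΣy = 6·(-913) − 70·(-85) = -5478 − (-5950) = 472
S_xx = nΣx² − (Σx)² = 6·870 − 70² = 5220 − 4900 = 320
S_yy = nΣy² − (Σy)² = 6·1905 − (-85)² = 11430 − 7225 = 4205
r = S_xy / √(S_xx·S_yy) = 472 / √(320·4205) = 472 / √1345600 = 472 / 1160.0000 = 0.4069
t = r·√(n−2)/√(1−r²) = 0.4069·√4 / √(1−0.165568) = 0.813800 / 0.913472 = 0.891

0.891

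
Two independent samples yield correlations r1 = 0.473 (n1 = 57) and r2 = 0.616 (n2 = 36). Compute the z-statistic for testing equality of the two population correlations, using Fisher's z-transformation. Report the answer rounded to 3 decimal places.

-0.926

Fisher z-transforms: z1 = atanh(0.473) = 0.513928, z2 = atanh(0.616) = 0.718533; difference d = -0.204605
Var(d) = 1/54 + 1/33 = 0.0185185 + 0.0303030 = 0.0488215
z = d/√Var(d) = -0.204605 / √0.0488215 = -0.204605 / 0.220956 = -0.926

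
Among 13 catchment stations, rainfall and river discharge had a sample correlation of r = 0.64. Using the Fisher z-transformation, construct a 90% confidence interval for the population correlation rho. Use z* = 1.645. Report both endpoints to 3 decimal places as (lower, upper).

(0.234, 0.856)

z_r = atanh(0.64) = 0.758174;  SE = 1/√(n−3) = 1/√10 = 0.316228
z-limits: 0.758174 ± 1.645·0.316228 = 0.758174 ± 0.520195 = [0.237979, 1.278369]
ρ-limits: (tanh 0.237979, tanh 1.278369) = (0.234, 0.856)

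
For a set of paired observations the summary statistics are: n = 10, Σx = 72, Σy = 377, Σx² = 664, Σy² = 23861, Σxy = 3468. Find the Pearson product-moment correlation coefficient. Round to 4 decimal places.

0.6358

S_xy = nΣxy − ΣxΣy = 10·3468 − 72·377 = 34680 − 27144 = 7536
S_xx = nΣx² − (Σx)² = 10·664 − 72² = 6640 − 5184 = 1456
S_yy = nΣy² − (Σy)² = 10·23861 − 377² = 238610 − 142129 = 96481
r = S_xy / √(S_xx·S_yy) = 7536 / √(1456·96481) = 7536 / √140476336 = 7536 / 11852.2713 = 0.6358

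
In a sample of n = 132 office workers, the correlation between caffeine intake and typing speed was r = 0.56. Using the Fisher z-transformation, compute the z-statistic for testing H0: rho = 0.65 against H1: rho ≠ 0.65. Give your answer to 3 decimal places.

z_r = atanh(0.56) = 0.632833,  z_0 = atanh(0.65) = 0.775299
SE = 1/√(n−3) = 1/√129 = 0.088045
z = (z_r − z_0)/SE = (0.632833 − 0.775299) / 0.088045 = -0.142466 / 0.088045 = -1.618

-1.618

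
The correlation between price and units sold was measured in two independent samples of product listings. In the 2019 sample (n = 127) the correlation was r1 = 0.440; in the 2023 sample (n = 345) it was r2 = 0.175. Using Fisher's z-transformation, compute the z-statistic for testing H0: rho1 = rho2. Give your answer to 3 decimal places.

2.818

Fisher z-transforms: z1 = atanh(0.440) = 0.472231, z2 = atanh(0.175) = 0.176820; difference d = 0.295411
Var(d) = 1/124 + 1/342 = 0.0080645 + 0.0029240 = 0.0109885
z = d/√Var(d) = 0.295411 / √0.0109885 = 0.295411 / 0.104826 = 2.818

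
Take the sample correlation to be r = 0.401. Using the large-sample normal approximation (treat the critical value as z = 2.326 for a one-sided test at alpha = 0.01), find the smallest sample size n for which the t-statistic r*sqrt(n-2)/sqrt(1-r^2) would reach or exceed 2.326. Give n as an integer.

31

r√(n−2)/√(1−r²) ≥ 2.326  ⇔  n−2 ≥ (2.326)²·(1−r²)/r²
(1−r²)/r² = (1−0.160801)/0.160801 = 5.2189
n ≥ 2 + 5.410276·5.2189 = 2 + 28.2357 = 30.2357
⌈30.2357⌉ = 31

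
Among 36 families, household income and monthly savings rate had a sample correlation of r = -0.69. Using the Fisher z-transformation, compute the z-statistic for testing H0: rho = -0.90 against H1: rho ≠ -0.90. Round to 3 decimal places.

3.586

Fisher z: atanh(-0.69) = -0.847956, atanh(-0.90) = -1.472219
z = (z_r − z_0)·√(n−3) = (-0.847956 − (-1.472219))·√33 = 0.624263 · 5.744563 = 3.586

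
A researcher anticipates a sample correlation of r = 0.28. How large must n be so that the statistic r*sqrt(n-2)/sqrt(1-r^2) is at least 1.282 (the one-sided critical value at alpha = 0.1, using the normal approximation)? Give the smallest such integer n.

22

Need r·√(n−2)/√(1−r²) ≥ 1.282
√(n−2) ≥ 1.282·√(1−0.0784) / 0.28 = 1.282·0.960000 / 0.28 = 4.3954
n−2 ≥ 19.3195  ⇒  n ≥ 21.3195
Smallest integer n = 22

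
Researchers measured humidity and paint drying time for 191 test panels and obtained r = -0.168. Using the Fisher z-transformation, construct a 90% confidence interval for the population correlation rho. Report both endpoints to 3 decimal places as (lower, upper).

(-0.282, -0.050)

z_r = atanh(-0.168) = -0.169608;  SE = 1/√(n−3) = 1/√188 = 0.072932
z-limits: -0.169608 ± 1.645·0.072932 = -0.169608 ± 0.119973 = [-0.289581, -0.049635]
ρ-limits: (tanh -0.289581, tanh -0.049635) = (-0.282, -0.050)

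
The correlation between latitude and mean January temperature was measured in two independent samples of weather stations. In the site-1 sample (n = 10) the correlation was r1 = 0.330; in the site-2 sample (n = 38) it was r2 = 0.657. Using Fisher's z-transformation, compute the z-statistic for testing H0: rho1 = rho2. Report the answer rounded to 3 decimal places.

-1.074

Fisher z-transforms: z1 = atanh(0.330) = 0.342828, z2 = atanh(0.657) = 0.787517; difference d = -0.444689
Var(d) = 1/7 + 1/35 = 0.1428571 + 0.0285714 = 0.1714285
z = d/√Var(d) = -0.444689 / √0.1714285 = -0.444689 / 0.414039 = -1.074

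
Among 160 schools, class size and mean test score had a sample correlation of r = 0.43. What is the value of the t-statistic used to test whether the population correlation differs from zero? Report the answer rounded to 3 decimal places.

t = r·√(n−2) / √(1−r²) with r = 0.43, n = 160
  = 0.43·√158 / √(1 − 0.1849)
  = 0.43·12.569805 / 0.902829
  = 5.405016 / 0.902829 = 5.987

5.987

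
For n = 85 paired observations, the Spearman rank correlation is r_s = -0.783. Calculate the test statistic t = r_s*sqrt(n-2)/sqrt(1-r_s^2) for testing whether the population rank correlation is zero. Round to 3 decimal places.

1 − r_s² = 1 − 0.613089 = 0.386911;  √(1−r_s²) = 0.622022
√(n−2) = √83 = 9.110434
t = r_s·√(n−2)/√(1−r_s²) = -0.783 · 9.110434 / 0.622022 = -11.468

-11.468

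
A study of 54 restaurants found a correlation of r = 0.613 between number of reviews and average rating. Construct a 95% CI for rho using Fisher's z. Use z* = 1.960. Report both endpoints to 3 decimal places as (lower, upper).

(0.413, 0.757)

Fisher z: z_r = atanh(r) = ½·ln((1+0.613)/(1−0.613)) = 0.713713
SE(z) = 1/√(n−3) = 1/√51 = 0.140028
95% ⇒ z* = 1.960; margin = 1.960·0.140028 = 0.274455
CI on z-scale: (0.439258, 0.988168)
Back-transform: tanh(0.439258) = 0.413029, tanh(0.988168) = 0.756580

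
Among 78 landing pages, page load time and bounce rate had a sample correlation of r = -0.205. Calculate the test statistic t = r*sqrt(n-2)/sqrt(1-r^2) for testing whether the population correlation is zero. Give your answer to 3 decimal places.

-1.826

1 − r² = 1 − 0.042025 = 0.957975;  √(1−r²) = 0.978762
√(n−2) = √76 = 8.717798
t = r·√(n−2)/√(1−r²) = -0.205 · 8.717798 / 0.978762 = -1.826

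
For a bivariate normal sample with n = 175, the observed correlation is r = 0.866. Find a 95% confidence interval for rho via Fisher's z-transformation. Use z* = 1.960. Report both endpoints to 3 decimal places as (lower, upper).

z_r = atanh(0.866) = 1.316856;  SE = 1/√(n−3) = 1/√172 = 0.076249
z-limits: 1.316856 ± 1.960·0.076249 = 1.316856 ± 0.149448 = [1.167408, 1.466304]
ρ-limits: (tanh 1.167408, tanh 1.466304) = (0.823, 0.899)

(0.823, 0.899)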